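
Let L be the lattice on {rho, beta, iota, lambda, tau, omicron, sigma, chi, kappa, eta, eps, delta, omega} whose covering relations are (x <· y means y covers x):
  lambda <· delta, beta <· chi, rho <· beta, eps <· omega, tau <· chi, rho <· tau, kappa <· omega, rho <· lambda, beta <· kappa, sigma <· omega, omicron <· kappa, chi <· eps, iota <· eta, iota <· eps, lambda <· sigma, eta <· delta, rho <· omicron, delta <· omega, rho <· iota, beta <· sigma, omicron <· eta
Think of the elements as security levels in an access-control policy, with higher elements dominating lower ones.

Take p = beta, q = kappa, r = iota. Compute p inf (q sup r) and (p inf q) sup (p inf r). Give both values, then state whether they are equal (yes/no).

beta; beta; yes

q sup r = omega, so p inf (q sup r) = beta inf omega = beta.
p inf q = beta and p inf r = rho, so (p inf q) sup (p inf r) = beta sup rho = beta.
Equal: yes.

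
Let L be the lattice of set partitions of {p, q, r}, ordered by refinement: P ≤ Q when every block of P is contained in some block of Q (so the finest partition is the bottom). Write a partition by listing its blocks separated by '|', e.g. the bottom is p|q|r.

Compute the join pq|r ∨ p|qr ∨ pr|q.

pqr

The join of pq|r, p|qr, pr|q merges any blocks that overlap across the partitions, giving pqr.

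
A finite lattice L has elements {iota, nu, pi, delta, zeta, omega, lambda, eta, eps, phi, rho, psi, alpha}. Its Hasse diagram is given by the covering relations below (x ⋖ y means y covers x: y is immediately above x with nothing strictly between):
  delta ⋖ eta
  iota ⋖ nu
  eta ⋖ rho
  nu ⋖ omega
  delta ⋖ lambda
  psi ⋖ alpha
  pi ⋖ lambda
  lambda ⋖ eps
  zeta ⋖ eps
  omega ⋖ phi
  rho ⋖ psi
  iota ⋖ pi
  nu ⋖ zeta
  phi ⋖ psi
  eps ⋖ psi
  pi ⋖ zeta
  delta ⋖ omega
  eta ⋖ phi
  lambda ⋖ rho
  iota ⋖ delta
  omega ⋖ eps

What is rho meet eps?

Common lower bounds of {rho, eps}: delta, iota, lambda, pi.
The greatest among these is lambda.

lambda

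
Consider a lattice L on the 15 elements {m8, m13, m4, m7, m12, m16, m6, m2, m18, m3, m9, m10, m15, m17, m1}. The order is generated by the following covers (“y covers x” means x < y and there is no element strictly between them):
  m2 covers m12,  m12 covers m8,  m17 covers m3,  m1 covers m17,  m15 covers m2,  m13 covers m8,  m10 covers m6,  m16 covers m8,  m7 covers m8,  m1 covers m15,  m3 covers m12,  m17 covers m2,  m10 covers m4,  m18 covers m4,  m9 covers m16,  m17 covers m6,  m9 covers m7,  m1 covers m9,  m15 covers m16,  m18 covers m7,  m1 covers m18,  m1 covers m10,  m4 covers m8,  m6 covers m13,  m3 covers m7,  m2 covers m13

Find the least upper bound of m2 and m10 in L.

Common upper bounds of {m2, m10}: m1.
The least among these is m1.

m1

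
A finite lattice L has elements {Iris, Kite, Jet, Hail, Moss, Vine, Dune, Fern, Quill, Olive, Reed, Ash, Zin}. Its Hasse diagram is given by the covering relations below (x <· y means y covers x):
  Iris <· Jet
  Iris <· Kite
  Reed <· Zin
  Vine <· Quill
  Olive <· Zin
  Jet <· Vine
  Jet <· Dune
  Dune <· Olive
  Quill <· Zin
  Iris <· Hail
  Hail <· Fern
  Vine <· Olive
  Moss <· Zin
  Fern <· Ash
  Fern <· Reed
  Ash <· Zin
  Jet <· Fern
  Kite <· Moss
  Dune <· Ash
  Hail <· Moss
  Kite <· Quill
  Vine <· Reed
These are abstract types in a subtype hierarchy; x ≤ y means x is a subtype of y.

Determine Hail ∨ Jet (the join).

Fern

Common upper bounds of {Hail, Jet}: Ash, Fern, Reed, Zin.
The least among these is Fern.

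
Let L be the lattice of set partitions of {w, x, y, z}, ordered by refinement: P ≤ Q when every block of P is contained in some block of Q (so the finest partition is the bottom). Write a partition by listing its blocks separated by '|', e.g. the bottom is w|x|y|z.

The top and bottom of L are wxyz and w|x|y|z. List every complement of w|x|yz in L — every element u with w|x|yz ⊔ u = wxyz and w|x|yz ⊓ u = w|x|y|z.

Need u with w|x|yz ∨ u = wxyz and w|x|yz ∧ u = w|x|y|z.
Checking each element gives: wxy|z, wxz|y, wy|xz, wz|xy.

wxy|z, wxz|y, wy|xz, wz|xy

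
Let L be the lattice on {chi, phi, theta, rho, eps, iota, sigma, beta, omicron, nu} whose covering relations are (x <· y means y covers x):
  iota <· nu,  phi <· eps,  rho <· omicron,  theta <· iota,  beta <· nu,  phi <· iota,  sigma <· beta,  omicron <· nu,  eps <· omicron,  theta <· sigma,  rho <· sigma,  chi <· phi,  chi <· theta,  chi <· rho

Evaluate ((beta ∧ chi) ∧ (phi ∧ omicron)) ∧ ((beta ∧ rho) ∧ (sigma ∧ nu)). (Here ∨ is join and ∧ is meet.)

beta ∧ chi = chi
phi ∧ omicron = phi
chi ∧ phi = chi
beta ∧ rho = rho
sigma ∧ nu = sigma
rho ∧ sigma = rho
chi ∧ rho = chi

chi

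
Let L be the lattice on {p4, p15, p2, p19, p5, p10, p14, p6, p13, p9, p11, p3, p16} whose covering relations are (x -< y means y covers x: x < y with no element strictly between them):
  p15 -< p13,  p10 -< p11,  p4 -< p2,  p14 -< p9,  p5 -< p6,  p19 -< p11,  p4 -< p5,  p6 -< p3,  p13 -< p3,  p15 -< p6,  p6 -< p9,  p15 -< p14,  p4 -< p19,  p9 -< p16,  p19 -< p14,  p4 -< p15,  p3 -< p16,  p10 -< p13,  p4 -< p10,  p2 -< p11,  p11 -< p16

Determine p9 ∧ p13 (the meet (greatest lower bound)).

Common lower bounds of {p9, p13}: p15, p4.
The greatest among these is p15.

p15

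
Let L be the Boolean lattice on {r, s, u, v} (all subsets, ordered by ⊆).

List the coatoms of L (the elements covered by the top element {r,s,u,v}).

The coatoms are exactly the elements covered by {r,s,u,v}: {r,s,u}, {r,s,v}, {r,u,v}, {s,u,v}.

{r,s,u}, {r,s,v}, {r,u,v}, {s,u,v}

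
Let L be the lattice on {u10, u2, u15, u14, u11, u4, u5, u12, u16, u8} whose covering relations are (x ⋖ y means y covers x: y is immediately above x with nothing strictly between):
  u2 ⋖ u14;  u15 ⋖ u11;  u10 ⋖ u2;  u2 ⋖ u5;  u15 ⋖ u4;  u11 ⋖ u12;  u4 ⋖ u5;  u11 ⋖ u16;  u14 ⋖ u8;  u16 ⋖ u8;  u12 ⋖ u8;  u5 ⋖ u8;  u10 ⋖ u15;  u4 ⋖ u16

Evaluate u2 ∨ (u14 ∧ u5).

u14 ∧ u5 = u2
u2 ∨ u2 = u2

u2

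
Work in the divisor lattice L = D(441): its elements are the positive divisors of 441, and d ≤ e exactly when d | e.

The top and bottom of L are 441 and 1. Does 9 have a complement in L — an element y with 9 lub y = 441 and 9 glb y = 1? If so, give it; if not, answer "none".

Need y with 9 ∨ y = 441 and 9 ∧ y = 1.
Checking each element gives: 49.

49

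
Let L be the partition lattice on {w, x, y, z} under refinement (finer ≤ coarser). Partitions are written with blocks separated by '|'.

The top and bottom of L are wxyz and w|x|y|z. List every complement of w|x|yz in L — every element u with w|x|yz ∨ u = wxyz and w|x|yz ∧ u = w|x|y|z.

wxy|z, wxz|y, wy|xz, wz|xy

Need u with w|x|yz ∨ u = wxyz and w|x|yz ∧ u = w|x|y|z.
Checking each element gives: wxy|z, wxz|y, wy|xz, wz|xy.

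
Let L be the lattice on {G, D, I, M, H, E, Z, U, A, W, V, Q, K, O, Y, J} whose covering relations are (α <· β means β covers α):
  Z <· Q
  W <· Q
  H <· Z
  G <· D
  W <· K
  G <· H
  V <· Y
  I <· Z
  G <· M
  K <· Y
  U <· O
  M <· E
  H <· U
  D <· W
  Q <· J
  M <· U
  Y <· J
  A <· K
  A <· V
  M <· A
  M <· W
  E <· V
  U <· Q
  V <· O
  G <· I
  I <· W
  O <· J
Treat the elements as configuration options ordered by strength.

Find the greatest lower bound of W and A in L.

Common lower bounds of {W, A}: G, M.
The greatest among these is M.

M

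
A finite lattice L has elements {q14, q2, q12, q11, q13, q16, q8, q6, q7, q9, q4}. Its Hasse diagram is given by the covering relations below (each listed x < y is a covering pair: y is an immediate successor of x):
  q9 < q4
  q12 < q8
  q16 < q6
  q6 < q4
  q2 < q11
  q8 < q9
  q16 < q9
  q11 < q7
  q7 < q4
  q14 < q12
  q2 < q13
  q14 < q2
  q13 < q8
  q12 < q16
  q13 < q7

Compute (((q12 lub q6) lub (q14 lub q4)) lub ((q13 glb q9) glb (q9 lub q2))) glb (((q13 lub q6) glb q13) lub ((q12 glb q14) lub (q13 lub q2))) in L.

q13

q12 ∨ q6 = q6
q14 ∨ q4 = q4
q6 ∨ q4 = q4
q13 ∧ q9 = q13
q9 ∨ q2 = q9
q13 ∧ q9 = q13
q4 ∨ q13 = q4
q13 ∨ q6 = q4
q4 ∧ q13 = q13
q12 ∧ q14 = q14
q13 ∨ q2 = q13
q14 ∨ q13 = q13
q13 ∨ q13 = q13
q4 ∧ q13 = q13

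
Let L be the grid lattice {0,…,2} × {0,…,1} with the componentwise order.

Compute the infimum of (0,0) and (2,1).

Common lower bounds of {(0,0), (2,1)}: (0,0).
The greatest among these is (0,0).

(0,0)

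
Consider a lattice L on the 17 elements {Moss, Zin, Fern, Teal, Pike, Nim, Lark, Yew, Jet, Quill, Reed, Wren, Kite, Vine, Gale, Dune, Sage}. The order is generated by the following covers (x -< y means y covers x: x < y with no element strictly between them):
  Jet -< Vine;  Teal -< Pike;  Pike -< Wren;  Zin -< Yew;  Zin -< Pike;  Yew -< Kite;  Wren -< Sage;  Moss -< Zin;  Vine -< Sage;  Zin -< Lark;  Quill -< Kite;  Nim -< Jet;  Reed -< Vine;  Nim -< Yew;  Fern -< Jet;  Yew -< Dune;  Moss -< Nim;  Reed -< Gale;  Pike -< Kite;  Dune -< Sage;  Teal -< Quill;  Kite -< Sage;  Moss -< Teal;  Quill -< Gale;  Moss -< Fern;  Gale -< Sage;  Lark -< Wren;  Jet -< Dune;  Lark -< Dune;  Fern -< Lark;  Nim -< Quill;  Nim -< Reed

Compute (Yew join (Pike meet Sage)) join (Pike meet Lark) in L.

Kite

Pike ∧ Sage = Pike
Yew ∨ Pike = Kite
Pike ∧ Lark = Zin
Kite ∨ Zin = Kite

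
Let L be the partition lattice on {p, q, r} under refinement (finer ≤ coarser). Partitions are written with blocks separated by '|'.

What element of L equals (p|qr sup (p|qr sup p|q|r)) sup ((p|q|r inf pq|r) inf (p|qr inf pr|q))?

p|qr

p|qr ∨ p|q|r = p|qr
p|qr ∨ p|qr = p|qr
p|q|r ∧ pq|r = p|q|r
p|qr ∧ pr|q = p|q|r
p|q|r ∧ p|q|r = p|q|r
p|qr ∨ p|q|r = p|qr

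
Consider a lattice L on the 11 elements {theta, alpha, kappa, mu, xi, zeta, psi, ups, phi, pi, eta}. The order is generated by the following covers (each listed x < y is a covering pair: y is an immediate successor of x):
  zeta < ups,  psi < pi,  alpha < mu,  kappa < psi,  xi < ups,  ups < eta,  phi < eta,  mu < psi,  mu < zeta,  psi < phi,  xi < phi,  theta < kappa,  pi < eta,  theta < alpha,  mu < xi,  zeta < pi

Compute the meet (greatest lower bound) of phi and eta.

phi

Common lower bounds of {phi, eta}: alpha, kappa, mu, phi, psi, theta, xi.
The greatest among these is phi.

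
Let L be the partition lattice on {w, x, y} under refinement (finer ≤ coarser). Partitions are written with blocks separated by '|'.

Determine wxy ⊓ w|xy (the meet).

The meet (common refinement) of wxy and w|xy intersects blocks pairwise, giving w|xy.

w|xy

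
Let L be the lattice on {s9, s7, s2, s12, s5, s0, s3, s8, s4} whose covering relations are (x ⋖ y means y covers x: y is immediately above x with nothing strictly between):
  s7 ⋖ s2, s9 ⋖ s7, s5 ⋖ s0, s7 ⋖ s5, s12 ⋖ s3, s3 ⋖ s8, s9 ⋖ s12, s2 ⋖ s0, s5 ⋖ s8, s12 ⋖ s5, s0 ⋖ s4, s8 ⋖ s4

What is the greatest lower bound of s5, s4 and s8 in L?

Common lower bounds of {s5, s4, s8}: s12, s5, s7, s9.
The greatest among these is s5.

s5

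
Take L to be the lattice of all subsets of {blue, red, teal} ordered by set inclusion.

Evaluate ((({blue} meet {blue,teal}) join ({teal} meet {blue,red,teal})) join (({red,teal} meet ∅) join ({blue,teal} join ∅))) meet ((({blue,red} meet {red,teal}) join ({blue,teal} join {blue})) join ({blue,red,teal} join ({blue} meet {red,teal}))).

{blue,teal}

{blue} ∧ {blue,teal} = {blue}
{teal} ∧ {blue,red,teal} = {teal}
{blue} ∨ {teal} = {blue,teal}
{red,teal} ∧ ∅ = ∅
{blue,teal} ∨ ∅ = {blue,teal}
∅ ∨ {blue,teal} = {blue,teal}
{blue,teal} ∨ {blue,teal} = {blue,teal}
{blue,red} ∧ {red,teal} = {red}
{blue,teal} ∨ {blue} = {blue,teal}
{red} ∨ {blue,teal} = {blue,red,teal}
{blue} ∧ {red,teal} = ∅
{blue,red,teal} ∨ ∅ = {blue,red,teal}
{blue,red,teal} ∨ {blue,red,teal} = {blue,red,teal}
{blue,teal} ∧ {blue,red,teal} = {blue,teal}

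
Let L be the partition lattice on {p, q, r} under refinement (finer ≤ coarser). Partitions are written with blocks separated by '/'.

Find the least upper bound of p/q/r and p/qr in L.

The join of p/q/r and p/qr merges any blocks that overlap across the partitions, giving p/qr.

p/qr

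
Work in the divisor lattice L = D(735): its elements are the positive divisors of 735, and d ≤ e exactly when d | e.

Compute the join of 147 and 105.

In the divisibility order, the join is the least common multiple: lcm(147, 105) = 735.

735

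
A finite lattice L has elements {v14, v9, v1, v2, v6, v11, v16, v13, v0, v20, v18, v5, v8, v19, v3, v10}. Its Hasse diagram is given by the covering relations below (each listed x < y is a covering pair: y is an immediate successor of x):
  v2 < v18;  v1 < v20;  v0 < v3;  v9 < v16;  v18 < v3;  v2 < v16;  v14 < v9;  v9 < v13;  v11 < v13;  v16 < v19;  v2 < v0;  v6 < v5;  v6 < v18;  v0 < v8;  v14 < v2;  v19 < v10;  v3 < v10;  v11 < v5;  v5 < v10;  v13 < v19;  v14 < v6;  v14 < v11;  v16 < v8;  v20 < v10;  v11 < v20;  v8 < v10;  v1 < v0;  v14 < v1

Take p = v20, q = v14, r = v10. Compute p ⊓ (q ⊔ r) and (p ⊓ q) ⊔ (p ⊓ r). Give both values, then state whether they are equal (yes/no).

q ⊔ r = v10, so p ⊓ (q ⊔ r) = v20 ⊓ v10 = v20.
p ⊓ q = v14 and p ⊓ r = v20, so (p ⊓ q) ⊔ (p ⊓ r) = v14 ⊔ v20 = v20.
Equal: yes.

v20; v20; yes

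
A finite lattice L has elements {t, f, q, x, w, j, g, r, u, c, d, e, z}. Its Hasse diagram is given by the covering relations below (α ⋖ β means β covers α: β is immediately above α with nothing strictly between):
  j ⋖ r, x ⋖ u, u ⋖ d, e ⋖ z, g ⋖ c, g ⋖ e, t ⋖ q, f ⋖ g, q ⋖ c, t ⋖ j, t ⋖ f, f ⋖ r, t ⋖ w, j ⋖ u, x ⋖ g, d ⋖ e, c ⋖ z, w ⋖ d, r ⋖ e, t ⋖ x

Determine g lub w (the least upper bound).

Common upper bounds of {g, w}: e, z.
The least among these is e.

e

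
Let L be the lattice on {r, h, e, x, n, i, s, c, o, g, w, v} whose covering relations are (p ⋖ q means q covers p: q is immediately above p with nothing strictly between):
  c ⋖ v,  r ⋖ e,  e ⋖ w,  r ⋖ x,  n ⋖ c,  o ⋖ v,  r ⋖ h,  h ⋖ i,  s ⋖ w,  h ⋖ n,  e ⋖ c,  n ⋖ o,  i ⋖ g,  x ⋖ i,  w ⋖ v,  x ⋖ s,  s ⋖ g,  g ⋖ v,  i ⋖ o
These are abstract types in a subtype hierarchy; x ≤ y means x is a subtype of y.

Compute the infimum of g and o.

i

Common lower bounds of {g, o}: h, i, r, x.
The greatest among these is i.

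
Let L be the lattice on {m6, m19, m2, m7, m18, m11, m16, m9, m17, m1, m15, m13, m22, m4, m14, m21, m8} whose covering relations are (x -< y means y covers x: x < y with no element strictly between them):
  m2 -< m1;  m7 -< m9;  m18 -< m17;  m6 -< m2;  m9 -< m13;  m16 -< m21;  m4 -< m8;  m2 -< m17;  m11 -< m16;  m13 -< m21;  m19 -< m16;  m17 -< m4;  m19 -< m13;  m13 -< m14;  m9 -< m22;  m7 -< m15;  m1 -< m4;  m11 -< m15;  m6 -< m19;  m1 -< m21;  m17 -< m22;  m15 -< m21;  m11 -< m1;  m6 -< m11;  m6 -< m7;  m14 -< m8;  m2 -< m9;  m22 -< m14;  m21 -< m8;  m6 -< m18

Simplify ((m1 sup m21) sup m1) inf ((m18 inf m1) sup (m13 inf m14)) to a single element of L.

m1 ∨ m21 = m21
m21 ∨ m1 = m21
m18 ∧ m1 = m6
m13 ∧ m14 = m13
m6 ∨ m13 = m13
m21 ∧ m13 = m13

m13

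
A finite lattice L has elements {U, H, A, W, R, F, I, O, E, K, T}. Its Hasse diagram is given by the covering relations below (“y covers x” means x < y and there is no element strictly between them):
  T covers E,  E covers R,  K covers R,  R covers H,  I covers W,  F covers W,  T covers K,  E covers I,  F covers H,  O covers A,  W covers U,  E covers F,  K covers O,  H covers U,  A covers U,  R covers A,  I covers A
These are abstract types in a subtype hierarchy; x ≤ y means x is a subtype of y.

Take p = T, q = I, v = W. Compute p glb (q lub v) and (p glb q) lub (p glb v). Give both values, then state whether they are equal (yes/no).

q lub v = I, so p glb (q lub v) = T glb I = I.
p glb q = I and p glb v = W, so (p glb q) lub (p glb v) = I lub W = I.
Equal: yes.

I; I; yes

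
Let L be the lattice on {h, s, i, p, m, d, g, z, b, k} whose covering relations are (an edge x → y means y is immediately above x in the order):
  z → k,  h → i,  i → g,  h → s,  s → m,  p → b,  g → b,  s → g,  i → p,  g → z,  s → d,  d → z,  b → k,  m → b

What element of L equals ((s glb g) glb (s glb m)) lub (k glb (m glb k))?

s ∧ g = s
s ∧ m = s
s ∧ s = s
m ∧ k = m
k ∧ m = m
s ∨ m = m

m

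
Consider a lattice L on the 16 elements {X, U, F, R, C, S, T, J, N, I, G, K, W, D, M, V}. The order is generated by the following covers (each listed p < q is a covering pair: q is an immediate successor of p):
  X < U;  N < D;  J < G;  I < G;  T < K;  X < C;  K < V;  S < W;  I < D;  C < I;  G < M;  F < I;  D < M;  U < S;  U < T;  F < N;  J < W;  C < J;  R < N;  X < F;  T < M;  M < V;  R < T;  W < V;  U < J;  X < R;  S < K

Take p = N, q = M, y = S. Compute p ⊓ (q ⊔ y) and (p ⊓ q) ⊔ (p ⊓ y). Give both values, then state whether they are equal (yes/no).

q ⊔ y = V, so p ⊓ (q ⊔ y) = N ⊓ V = N.
p ⊓ q = N and p ⊓ y = X, so (p ⊓ q) ⊔ (p ⊓ y) = N ⊔ X = N.
Equal: yes.

N; N; yes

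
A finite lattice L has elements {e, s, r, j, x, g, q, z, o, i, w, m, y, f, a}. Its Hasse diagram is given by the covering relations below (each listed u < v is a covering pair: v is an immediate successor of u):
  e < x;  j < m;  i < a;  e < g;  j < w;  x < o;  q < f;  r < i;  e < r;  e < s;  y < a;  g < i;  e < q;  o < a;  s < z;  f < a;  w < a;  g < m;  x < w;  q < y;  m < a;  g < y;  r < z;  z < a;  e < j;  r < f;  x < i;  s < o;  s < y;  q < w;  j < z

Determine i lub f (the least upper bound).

a

Common upper bounds of {i, f}: a.
The least among these is a.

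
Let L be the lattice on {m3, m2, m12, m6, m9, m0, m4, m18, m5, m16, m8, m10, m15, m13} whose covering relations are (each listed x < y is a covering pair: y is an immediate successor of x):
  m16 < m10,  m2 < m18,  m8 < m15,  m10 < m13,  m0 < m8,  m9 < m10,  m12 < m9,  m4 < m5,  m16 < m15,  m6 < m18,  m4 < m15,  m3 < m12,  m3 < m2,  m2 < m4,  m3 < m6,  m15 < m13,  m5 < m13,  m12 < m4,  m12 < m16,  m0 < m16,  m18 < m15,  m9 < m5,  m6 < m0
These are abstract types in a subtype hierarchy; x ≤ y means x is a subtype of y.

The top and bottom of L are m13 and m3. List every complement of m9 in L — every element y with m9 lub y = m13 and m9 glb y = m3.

m18, m8

Need y with m9 ∨ y = m13 and m9 ∧ y = m3.
Checking each element gives: m18, m8.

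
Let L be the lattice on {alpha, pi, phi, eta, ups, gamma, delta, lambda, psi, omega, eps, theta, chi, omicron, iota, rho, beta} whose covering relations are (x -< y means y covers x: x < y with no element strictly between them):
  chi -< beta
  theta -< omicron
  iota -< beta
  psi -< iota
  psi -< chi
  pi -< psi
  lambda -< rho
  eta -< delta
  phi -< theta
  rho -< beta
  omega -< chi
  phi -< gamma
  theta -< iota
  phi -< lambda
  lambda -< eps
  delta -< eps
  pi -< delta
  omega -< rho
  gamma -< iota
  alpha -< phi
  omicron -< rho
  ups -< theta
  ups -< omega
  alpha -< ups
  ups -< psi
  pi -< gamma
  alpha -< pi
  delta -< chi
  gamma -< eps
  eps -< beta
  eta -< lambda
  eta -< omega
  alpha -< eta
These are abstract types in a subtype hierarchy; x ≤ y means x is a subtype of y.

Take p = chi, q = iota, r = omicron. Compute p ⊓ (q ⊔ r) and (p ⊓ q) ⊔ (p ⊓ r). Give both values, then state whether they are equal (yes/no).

q ⊔ r = beta, so p ⊓ (q ⊔ r) = chi ⊓ beta = chi.
p ⊓ q = psi and p ⊓ r = ups, so (p ⊓ q) ⊔ (p ⊓ r) = psi ⊔ ups = psi.
Equal: no.

chi; psi; no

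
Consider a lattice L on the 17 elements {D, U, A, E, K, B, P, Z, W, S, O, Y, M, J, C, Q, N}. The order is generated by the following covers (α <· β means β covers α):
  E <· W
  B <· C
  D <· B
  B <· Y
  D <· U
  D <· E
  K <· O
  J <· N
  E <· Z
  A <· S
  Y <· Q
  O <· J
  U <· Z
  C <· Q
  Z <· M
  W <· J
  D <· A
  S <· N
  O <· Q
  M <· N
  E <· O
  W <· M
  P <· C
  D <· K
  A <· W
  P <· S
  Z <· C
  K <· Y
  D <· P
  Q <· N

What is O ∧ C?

Common lower bounds of {O, C}: D, E.
The greatest among these is E.

E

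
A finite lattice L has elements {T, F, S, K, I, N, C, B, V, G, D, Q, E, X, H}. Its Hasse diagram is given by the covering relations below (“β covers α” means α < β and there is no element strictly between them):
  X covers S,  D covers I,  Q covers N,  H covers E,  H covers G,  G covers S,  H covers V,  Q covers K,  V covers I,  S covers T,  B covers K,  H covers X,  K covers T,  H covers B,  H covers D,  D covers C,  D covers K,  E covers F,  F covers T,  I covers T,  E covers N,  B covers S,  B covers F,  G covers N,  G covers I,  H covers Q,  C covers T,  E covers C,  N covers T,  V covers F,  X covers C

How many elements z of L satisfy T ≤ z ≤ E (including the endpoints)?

5

The interval [T, E] = {C, E, F, N, T}, which has 5 elements.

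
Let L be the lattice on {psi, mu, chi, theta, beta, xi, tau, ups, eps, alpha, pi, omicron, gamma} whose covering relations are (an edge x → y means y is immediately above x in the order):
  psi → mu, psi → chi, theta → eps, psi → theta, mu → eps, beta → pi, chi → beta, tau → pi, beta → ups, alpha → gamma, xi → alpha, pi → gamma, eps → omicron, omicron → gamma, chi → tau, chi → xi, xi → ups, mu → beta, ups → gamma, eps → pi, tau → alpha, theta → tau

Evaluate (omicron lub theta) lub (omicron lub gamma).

gamma

omicron ∨ theta = omicron
omicron ∨ gamma = gamma
omicron ∨ gamma = gamma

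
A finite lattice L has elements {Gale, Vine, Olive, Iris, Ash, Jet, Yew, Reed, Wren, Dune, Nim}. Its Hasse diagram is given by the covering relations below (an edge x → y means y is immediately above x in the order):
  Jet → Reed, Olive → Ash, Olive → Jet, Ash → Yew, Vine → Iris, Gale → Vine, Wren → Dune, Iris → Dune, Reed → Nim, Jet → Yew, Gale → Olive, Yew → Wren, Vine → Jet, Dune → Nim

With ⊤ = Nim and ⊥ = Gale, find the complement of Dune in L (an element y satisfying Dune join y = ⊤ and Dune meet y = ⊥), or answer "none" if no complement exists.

none

For every candidate y, either Dune ∨ y ≠ Nim or Dune ∧ y ≠ Gale; no complement exists.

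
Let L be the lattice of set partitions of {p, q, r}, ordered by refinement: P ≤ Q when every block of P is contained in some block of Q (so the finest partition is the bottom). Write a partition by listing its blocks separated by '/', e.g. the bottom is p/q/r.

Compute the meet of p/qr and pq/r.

Common lower bounds of {p/qr, pq/r}: p/q/r.
The greatest among these is p/q/r.

p/q/r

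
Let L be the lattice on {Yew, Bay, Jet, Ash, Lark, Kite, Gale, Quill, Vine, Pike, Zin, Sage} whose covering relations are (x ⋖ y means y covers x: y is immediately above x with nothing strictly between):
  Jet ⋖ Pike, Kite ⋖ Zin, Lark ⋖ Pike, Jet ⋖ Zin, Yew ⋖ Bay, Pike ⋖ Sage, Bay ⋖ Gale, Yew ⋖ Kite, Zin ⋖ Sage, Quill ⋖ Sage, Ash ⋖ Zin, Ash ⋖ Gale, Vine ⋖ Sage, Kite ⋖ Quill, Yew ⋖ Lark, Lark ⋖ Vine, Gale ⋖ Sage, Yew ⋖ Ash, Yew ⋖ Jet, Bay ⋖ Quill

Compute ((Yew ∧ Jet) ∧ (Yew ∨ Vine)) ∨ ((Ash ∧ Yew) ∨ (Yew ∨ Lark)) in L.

Yew ∧ Jet = Yew
Yew ∨ Vine = Vine
Yew ∧ Vine = Yew
Ash ∧ Yew = Yew
Yew ∨ Lark = Lark
Yew ∨ Lark = Lark
Yew ∨ Lark = Lark

Lark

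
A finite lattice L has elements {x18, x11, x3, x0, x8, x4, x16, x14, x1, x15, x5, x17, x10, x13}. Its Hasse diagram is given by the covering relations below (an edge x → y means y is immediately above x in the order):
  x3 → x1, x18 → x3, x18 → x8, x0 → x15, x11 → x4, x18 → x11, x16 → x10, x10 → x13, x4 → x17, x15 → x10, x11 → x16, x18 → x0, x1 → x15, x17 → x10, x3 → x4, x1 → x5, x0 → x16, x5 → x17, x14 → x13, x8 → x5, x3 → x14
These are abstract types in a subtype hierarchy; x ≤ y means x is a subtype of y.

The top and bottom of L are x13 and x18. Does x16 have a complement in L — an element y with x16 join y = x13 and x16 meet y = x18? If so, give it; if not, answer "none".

Need y with x16 ∨ y = x13 and x16 ∧ y = x18.
Checking each element gives: x14.

x14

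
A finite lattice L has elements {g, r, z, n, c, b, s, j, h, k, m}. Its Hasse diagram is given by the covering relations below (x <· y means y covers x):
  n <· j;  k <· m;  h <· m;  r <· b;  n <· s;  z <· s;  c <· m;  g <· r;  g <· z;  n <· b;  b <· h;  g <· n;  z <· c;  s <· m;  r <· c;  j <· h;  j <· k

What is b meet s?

n

Common lower bounds of {b, s}: g, n.
The greatest among these is n.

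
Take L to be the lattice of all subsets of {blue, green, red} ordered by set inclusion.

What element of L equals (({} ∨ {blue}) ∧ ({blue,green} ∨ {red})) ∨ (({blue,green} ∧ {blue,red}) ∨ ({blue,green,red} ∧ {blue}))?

{blue}

{} ∨ {blue} = {blue}
{blue,green} ∨ {red} = {blue,green,red}
{blue} ∧ {blue,green,red} = {blue}
{blue,green} ∧ {blue,red} = {blue}
{blue,green,red} ∧ {blue} = {blue}
{blue} ∨ {blue} = {blue}
{blue} ∨ {blue} = {blue}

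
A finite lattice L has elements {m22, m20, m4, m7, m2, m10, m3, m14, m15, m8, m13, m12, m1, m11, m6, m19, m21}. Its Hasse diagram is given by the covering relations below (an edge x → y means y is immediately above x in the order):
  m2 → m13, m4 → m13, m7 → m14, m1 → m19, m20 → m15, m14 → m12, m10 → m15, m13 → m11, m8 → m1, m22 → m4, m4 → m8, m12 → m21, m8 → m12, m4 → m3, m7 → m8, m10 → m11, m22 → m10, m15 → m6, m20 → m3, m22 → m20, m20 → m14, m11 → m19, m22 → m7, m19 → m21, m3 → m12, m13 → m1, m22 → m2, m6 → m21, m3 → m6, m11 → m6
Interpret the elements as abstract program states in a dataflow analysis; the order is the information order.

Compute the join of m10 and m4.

m11

Common upper bounds of {m10, m4}: m11, m19, m21, m6.
The least among these is m11.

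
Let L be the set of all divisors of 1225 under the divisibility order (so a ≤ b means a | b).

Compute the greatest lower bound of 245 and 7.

7

In the divisibility order, the meet is the greatest common divisor: gcd(245, 7) = 7.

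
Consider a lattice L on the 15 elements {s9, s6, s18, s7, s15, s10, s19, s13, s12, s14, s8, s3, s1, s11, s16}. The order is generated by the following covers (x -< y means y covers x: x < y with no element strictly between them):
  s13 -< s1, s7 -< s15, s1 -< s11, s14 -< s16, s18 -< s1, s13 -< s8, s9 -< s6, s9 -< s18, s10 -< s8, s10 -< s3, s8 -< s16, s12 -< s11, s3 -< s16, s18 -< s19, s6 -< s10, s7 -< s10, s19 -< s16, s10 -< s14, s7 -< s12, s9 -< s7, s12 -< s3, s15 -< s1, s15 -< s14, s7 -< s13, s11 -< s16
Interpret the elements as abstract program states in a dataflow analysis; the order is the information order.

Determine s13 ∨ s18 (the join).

Common upper bounds of {s13, s18}: s1, s11, s16.
The least among these is s1.

s1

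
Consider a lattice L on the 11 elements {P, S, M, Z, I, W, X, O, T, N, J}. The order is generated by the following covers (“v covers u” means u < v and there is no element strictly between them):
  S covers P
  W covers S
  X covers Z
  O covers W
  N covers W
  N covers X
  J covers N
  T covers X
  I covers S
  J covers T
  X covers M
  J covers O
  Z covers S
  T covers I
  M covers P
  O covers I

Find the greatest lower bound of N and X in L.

Common lower bounds of {N, X}: M, P, S, X, Z.
The greatest among these is X.

X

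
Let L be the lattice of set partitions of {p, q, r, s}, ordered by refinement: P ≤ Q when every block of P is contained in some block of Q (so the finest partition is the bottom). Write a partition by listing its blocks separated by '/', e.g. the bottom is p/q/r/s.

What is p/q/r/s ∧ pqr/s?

p/q/r/s

Common lower bounds of {p/q/r/s, pqr/s}: p/q/r/s.
The greatest among these is p/q/r/s.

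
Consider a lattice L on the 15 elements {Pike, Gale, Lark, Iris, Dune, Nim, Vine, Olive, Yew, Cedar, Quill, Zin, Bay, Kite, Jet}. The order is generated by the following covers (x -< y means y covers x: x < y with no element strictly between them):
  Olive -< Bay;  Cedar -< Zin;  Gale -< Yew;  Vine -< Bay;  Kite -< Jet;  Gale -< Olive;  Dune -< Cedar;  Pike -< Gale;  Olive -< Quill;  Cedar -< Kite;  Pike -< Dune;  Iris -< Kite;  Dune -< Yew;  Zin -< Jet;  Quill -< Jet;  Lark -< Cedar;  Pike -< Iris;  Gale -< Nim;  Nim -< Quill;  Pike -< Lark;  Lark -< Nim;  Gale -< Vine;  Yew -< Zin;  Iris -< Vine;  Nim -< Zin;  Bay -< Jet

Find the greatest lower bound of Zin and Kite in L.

Cedar

Common lower bounds of {Zin, Kite}: Cedar, Dune, Lark, Pike.
The greatest among these is Cedar.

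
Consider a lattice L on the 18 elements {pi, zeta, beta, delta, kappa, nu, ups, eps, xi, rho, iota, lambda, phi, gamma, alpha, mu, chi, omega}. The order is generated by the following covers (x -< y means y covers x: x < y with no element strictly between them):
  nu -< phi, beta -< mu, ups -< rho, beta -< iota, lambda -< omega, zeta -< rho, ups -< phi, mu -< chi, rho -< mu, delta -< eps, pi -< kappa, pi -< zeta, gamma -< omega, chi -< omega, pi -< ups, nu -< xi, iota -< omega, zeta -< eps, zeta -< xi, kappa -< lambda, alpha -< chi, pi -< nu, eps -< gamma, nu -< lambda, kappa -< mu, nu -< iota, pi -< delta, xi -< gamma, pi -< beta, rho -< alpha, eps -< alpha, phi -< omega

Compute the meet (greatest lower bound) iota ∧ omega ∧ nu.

Common lower bounds of {iota, omega, nu}: nu, pi.
The greatest among these is nu.

nu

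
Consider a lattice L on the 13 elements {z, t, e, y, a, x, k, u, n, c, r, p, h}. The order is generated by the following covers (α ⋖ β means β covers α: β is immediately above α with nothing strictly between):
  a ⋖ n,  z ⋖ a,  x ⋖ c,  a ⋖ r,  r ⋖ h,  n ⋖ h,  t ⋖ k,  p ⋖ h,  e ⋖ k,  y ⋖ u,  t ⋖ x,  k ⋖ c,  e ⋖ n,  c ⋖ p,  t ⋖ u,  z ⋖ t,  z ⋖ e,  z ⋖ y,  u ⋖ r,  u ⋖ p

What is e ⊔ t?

k

Common upper bounds of {e, t}: c, h, k, p.
The least among these is k.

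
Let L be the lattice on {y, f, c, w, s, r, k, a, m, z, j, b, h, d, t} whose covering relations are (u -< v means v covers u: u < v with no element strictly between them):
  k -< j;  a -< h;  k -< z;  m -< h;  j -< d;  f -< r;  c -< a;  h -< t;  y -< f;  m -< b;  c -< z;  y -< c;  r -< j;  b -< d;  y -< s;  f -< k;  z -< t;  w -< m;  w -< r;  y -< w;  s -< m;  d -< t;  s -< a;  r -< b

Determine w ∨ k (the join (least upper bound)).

j

Common upper bounds of {w, k}: d, j, t.
The least among these is j.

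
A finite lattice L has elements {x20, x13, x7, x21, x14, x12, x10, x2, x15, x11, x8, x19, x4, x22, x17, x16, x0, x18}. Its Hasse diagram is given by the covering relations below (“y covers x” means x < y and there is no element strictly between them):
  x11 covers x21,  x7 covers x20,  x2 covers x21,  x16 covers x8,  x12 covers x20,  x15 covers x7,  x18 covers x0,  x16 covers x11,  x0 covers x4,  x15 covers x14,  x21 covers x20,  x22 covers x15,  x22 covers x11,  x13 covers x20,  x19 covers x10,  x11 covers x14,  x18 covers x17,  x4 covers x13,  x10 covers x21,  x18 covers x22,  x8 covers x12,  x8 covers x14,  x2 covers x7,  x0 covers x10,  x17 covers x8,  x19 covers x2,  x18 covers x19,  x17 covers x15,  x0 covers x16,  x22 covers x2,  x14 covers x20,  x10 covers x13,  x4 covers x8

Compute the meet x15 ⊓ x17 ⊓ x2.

Common lower bounds of {x15, x17, x2}: x20, x7.
The greatest among these is x7.

x7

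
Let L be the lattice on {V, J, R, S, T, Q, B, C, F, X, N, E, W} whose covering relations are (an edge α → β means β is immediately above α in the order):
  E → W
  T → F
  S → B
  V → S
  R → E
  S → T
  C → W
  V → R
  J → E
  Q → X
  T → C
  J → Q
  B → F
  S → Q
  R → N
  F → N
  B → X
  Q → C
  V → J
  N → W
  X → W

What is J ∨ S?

Q

Common upper bounds of {J, S}: C, Q, W, X.
The least among these is Q.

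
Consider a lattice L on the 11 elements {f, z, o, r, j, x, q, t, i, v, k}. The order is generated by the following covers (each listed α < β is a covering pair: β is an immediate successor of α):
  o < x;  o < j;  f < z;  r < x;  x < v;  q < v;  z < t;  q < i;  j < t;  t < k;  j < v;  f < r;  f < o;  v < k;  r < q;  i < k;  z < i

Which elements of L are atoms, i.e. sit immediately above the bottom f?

The atoms are exactly the elements that cover f: o, r, z.

o, r, z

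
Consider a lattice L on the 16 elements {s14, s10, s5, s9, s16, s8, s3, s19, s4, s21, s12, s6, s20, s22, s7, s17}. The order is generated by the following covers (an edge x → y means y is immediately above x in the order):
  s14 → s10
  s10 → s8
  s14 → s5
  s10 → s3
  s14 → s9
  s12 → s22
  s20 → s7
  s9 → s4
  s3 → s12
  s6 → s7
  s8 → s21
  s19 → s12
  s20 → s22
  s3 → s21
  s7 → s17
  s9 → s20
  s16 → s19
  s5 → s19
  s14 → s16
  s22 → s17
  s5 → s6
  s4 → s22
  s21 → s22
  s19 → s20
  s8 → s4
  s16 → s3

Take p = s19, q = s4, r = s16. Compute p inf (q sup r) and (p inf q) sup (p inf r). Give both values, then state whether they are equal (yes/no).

s19; s16; no

q sup r = s22, so p inf (q sup r) = s19 inf s22 = s19.
p inf q = s14 and p inf r = s16, so (p inf q) sup (p inf r) = s14 sup s16 = s16.
Equal: no.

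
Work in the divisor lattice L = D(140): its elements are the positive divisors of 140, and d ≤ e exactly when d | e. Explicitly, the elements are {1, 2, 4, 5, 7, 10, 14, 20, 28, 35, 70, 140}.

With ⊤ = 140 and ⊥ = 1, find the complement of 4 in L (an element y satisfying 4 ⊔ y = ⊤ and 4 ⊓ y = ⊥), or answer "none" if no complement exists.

Need y with 4 ∨ y = 140 and 4 ∧ y = 1.
Checking each element gives: 35.

35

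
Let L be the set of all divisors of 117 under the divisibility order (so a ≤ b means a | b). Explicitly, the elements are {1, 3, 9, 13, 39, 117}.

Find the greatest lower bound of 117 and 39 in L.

In the divisibility order, the meet is the greatest common divisor: gcd(117, 39) = 39.

39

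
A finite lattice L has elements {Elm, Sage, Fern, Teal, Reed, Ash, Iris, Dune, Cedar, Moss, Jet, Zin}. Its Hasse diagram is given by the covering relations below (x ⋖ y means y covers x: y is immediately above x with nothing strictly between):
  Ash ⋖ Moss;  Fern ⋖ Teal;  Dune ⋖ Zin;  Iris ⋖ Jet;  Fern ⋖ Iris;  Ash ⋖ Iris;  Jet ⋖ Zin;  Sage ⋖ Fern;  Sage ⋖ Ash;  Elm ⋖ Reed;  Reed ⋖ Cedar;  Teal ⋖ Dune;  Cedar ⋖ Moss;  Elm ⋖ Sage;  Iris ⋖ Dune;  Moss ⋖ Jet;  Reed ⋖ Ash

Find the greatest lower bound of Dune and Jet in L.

Common lower bounds of {Dune, Jet}: Ash, Elm, Fern, Iris, Reed, Sage.
The greatest among these is Iris.

Iris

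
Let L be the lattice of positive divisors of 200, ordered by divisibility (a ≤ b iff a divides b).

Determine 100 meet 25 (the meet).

25

In the divisibility order, the meet is the greatest common divisor: gcd(100, 25) = 25.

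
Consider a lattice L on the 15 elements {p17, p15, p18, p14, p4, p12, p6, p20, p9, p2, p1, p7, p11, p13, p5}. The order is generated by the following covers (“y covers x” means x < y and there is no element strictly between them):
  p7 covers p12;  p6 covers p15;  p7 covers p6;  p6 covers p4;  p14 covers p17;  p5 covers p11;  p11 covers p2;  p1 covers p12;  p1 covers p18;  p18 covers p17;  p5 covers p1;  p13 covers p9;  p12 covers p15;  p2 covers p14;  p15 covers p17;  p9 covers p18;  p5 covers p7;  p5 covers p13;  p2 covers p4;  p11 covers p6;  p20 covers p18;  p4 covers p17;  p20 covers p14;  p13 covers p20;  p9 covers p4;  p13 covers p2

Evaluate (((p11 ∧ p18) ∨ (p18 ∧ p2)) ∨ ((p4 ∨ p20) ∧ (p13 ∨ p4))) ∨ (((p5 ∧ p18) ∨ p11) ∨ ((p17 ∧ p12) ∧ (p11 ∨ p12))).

p5

p11 ∧ p18 = p17
p18 ∧ p2 = p17
p17 ∨ p17 = p17
p4 ∨ p20 = p13
p13 ∨ p4 = p13
p13 ∧ p13 = p13
p17 ∨ p13 = p13
p5 ∧ p18 = p18
p18 ∨ p11 = p5
p17 ∧ p12 = p17
p11 ∨ p12 = p5
p17 ∧ p5 = p17
p5 ∨ p17 = p5
p13 ∨ p5 = p5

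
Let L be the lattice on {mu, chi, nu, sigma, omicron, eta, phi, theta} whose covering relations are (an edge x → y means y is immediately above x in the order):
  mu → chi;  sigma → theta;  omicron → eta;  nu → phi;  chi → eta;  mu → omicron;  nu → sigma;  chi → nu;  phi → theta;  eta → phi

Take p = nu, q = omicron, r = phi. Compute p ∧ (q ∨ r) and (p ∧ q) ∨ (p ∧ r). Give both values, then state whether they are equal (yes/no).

q ∨ r = phi, so p ∧ (q ∨ r) = nu ∧ phi = nu.
p ∧ q = mu and p ∧ r = nu, so (p ∧ q) ∨ (p ∧ r) = mu ∨ nu = nu.
Equal: yes.

nu; nu; yes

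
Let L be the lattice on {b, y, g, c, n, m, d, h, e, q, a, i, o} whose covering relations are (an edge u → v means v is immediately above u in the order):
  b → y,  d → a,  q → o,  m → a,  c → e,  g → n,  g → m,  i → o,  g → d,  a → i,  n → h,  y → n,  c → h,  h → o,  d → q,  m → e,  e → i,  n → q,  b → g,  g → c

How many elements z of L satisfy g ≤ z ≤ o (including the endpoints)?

The interval [g, o] = {a, c, d, e, g, h, i, m, n, o, q}, which has 11 elements.

11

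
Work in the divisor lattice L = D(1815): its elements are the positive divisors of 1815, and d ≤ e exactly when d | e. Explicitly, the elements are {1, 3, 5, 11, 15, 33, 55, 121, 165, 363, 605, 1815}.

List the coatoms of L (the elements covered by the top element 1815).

165, 363, 605

The coatoms are exactly the elements covered by 1815: 165, 363, 605.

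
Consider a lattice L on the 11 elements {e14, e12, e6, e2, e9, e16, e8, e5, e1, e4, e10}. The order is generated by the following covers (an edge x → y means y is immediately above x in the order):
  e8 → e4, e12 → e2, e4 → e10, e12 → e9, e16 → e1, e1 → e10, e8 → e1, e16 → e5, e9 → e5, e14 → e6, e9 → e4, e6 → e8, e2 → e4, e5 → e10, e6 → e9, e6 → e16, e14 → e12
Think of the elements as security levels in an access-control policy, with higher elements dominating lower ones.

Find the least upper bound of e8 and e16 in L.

Common upper bounds of {e8, e16}: e1, e10.
The least among these is e1.

e1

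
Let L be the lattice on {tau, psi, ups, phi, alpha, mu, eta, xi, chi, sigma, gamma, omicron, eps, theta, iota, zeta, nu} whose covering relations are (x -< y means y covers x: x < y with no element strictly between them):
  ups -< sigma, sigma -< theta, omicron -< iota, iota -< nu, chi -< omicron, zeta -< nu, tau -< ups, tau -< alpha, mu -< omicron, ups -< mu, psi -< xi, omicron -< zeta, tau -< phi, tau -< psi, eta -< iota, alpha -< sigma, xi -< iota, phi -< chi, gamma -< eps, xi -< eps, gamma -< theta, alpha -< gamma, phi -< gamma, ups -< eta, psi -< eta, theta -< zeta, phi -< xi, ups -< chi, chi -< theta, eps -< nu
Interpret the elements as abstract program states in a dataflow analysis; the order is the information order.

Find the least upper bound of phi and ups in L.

Common upper bounds of {phi, ups}: chi, iota, nu, omicron, theta, zeta.
The least among these is chi.

chi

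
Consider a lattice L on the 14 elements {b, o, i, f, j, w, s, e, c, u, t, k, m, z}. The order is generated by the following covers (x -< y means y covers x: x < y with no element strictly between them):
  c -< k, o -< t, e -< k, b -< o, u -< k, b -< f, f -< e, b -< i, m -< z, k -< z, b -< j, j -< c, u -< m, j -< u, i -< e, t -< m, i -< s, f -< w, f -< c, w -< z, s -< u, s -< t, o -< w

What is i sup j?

u

Common upper bounds of {i, j}: k, m, u, z.
The least among these is u.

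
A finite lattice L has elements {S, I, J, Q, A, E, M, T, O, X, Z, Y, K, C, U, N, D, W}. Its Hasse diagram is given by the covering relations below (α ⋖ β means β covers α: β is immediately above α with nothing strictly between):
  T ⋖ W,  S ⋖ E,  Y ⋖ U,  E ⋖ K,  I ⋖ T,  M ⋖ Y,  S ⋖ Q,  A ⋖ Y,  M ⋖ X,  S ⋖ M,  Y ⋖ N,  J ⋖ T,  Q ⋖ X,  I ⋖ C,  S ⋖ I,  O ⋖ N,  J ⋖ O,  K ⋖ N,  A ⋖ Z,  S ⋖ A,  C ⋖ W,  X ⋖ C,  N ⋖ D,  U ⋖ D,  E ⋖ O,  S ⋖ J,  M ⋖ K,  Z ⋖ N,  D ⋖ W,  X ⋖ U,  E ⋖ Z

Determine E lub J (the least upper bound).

O

Common upper bounds of {E, J}: D, N, O, W.
The least among these is O.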